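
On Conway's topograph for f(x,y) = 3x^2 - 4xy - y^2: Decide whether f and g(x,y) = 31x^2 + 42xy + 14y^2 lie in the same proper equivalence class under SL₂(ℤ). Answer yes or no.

D₁ = 28, D₂ = 28
river cycle of f (length 4): (-1, 4, 3), (3, 2, -2), (-2, 2, 3), (3, 4, -1)
river cycle of g (length 4): (3, 4, -1), (-1, 4, 3), (3, 2, -2), (-2, 2, 3)
cycles coincide ⇒ equivalent

yes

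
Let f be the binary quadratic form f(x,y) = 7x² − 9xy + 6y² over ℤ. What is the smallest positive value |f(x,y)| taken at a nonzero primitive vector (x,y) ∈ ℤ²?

translate: b→5 (≡-9 mod 14), so (7,-9,6)→(7,5,4)
flip: (7,5,4)→(4,-5,7)
translate: b→3 (≡-5 mod 8), so (4,-5,7)→(4,3,6)
reduced (well bottom): (4,3,6) with a≤c, −a<b≤a
well minimum = a = 4

4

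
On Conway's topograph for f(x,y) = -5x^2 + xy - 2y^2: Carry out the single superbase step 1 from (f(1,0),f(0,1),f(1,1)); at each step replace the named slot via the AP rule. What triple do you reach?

start (-5,-2,-6) = (f(1,0),f(0,1),f(1,1))
replace slot 1: 2·((-2)+(-6)) − (-5) = -11 → (-11,-2,-6)

-11,-2,-6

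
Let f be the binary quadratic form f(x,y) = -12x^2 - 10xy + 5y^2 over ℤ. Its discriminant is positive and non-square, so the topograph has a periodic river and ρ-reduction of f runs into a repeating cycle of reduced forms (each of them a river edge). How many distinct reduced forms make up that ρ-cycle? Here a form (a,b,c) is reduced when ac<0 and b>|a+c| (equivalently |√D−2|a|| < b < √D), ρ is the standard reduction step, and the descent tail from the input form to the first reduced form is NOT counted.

D = 340, ⌊√D⌋ = 18
descent: ρ → (5,10,-12)  [lands on river]
river: ρ → (-12,14,3)
river: ρ → (3,16,-7)
river: ρ → (-7,12,7)
river: ρ → (7,16,-3)
river: ρ → (-3,14,12)
river: ρ → (12,10,-5)
river: ρ → (-5,10,12)
river: ρ → (12,14,-3)
river: ρ → (-3,16,7)
river: ρ → (7,12,-7)
river: ρ → (-7,16,3)
river: ρ → (3,14,-12)
river: ρ → (-12,10,5)
ρ-cycle length = 14 (tail of 1 descent step not counted)

14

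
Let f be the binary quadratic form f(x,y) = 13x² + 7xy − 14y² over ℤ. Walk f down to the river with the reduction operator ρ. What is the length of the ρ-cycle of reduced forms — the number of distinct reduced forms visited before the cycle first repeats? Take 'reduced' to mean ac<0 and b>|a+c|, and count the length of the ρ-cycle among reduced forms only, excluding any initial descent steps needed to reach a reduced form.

D = 777, ⌊√D⌋ = 27
river: ρ → (-14,21,6)
river: ρ → (6,27,-2)
river: ρ → (-2,25,19)
river: ρ → (19,13,-8)
river: ρ → (-8,19,13)
river: ρ → (13,7,-14)
ρ-cycle length = 6 (tail of 0 descent steps not counted)

6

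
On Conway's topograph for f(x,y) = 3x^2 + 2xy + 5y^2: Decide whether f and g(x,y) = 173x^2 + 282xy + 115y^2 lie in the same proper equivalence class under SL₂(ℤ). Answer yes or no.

D₁ = -56, D₂ = -56
f: reduced (well bottom): (3,2,5) with a≤c, −a<b≤a
g: translate: b→-64 (≡282 mod 346), so (173,282,115)→(173,-64,6)
g: flip: (173,-64,6)→(6,64,173)
g: translate: b→4 (≡64 mod 12), so (6,64,173)→(6,4,3)
g: flip: (6,4,3)→(3,-4,6)
g: translate: b→2 (≡-4 mod 6), so (3,-4,6)→(3,2,5)
g: reduced (well bottom): (3,2,5) with a≤c, −a<b≤a
reduced forms (3, 2, 5) vs (3, 2, 5) ⇒ equivalent

yes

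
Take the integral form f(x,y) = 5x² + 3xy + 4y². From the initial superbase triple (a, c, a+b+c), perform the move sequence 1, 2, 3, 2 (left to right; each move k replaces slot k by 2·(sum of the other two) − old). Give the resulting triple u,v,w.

start (5,4,12) = (f(1,0),f(0,1),f(1,1))
replace slot 1: 2·(4+12) − 5 = 27 → (27,4,12)
replace slot 2: 2·(27+12) − 4 = 74 → (27,74,12)
replace slot 3: 2·(27+74) − 12 = 190 → (27,74,190)
replace slot 2: 2·(27+190) − 74 = 360 → (27,360,190)

27,360,190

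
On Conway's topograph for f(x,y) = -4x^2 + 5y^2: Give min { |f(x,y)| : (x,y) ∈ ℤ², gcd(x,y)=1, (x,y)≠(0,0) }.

descent: ρ → (5,0,-4)
descent: ρ → (-4,8,1)  [lands on river]
river: ρ → (1,8,-4)
closes: descent 2, river 2
min |a| on river = 1

1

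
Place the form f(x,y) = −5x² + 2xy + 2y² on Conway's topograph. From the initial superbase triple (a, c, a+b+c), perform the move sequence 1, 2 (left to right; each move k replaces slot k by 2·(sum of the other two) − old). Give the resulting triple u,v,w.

start (-5,2,-1) = (f(1,0),f(0,1),f(1,1))
replace slot 1: 2·(2+(-1)) − (-5) = 7 → (7,2,-1)
replace slot 2: 2·(7+(-1)) − 2 = 10 → (7,10,-1)

7,10,-1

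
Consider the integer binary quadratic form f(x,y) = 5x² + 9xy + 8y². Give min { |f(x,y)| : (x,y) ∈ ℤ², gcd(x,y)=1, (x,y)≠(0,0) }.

translate: b→-1 (≡9 mod 10), so (5,9,8)→(5,-1,4)
flip: (5,-1,4)→(4,1,5)
reduced (well bottom): (4,1,5) with a≤c, −a<b≤a
well minimum = a = 4

4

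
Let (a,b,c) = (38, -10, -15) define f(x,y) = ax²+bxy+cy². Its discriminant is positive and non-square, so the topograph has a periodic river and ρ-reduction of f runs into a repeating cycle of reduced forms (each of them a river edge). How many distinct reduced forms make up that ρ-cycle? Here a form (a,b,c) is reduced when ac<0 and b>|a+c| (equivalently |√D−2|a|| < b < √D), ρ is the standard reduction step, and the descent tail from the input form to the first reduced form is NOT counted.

D = 2380, ⌊√D⌋ = 48
descent: ρ → (-15,40,13)  [lands on river]
river: ρ → (13,38,-18)
river: ρ → (-18,34,17)
river: ρ → (17,34,-18)
river: ρ → (-18,38,13)
river: ρ → (13,40,-15)
river: ρ → (-15,20,33)
river: ρ → (33,46,-2)
river: ρ → (-2,46,33)
river: ρ → (33,20,-15)
ρ-cycle length = 10 (tail of 1 descent step not counted)

10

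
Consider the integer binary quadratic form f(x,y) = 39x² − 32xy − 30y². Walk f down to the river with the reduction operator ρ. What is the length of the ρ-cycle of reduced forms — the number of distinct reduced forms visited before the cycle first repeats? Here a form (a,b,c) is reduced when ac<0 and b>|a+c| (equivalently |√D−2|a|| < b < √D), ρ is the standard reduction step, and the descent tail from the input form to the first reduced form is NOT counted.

D = 5704, ⌊√D⌋ = 75
descent: ρ → (-30,32,39)  [lands on river]
river: ρ → (39,46,-23)
river: ρ → (-23,46,39)
river: ρ → (39,32,-30)
river: ρ → (-30,28,41)
river: ρ → (41,54,-17)
river: ρ → (-17,48,50)
river: ρ → (50,52,-15)
river: ρ → (-15,68,18)
river: ρ → (18,40,-57)
river: ρ → (-57,74,1)
river: ρ → (1,74,-57)
river: ρ → (-57,40,18)
river: ρ → (18,68,-15)
river: ρ → (-15,52,50)
river: ρ → (50,48,-17)
river: ρ → (-17,54,41)
river: ρ → (41,28,-30)
ρ-cycle length = 18 (tail of 1 descent step not counted)

18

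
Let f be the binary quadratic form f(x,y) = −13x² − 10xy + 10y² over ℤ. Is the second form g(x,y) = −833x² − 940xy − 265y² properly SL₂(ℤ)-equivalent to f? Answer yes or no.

D₁ = 620, D₂ = 620
river cycle of f (length 8): (10, 10, -13), (-13, 16, 7), (7, 12, -17), (-17, 22, 2), (2, 22, -17), (-17, 12, 7), (7, 16, -13), (-13, 10, 10)
river cycle of g (length 8): (-13, 16, 7), (7, 12, -17), (-17, 22, 2), (2, 22, -17), (-17, 12, 7), (7, 16, -13), (-13, 10, 10), (10, 10, -13)
cycles coincide ⇒ equivalent

yes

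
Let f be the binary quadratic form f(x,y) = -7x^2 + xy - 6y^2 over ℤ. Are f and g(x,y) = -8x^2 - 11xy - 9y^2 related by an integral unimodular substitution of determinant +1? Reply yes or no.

D₁ = -167, D₂ = -167
f is negative-definite; reduce −f:
−f: flip: (7,-1,6)→(6,1,7)
−f: reduced (well bottom): (6,1,7) with a≤c, −a<b≤a
flip sign back: reduced form of f is (-6,-1,-7)
g is negative-definite; reduce −g:
−g: translate: b→-5 (≡11 mod 16), so (8,11,9)→(8,-5,6)
−g: flip: (8,-5,6)→(6,5,8)
−g: reduced (well bottom): (6,5,8) with a≤c, −a<b≤a
flip sign back: reduced form of g is (-6,-5,-8)
reduced forms (-6, -1, -7) vs (-6, -5, -8) ⇒ inequivalent

no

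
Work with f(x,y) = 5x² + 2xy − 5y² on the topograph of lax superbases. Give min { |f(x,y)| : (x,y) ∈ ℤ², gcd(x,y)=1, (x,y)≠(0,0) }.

river: ρ → (-5,8,2)
river: ρ → (2,8,-5)
river: ρ → (-5,2,5)
river: ρ → (5,8,-2)
river: ρ → (-2,8,5)
river: ρ → (5,2,-5)
closes: descent 0, river 6
min |a| on river = 2

2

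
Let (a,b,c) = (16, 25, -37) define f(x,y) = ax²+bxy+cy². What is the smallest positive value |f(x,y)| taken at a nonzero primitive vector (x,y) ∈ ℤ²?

river: ρ → (-37,49,4)
river: ρ → (4,47,-49)
river: ρ → (-49,51,2)
river: ρ → (2,53,-23)
river: ρ → (-23,39,16)
river: ρ → (16,25,-37)
closes: descent 0, river 6
min |a| on river = 2

2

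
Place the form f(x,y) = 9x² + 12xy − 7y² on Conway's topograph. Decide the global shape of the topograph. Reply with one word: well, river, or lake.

D = b²−4ac = 12² − 4·9·(-7) = 396
D > 0 non-square ⇒ indefinite ⇒ periodic river

river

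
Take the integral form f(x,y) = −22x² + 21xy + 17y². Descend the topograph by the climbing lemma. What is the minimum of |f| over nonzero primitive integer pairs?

river: ρ → (17,13,-26)
river: ρ → (-26,39,4)
river: ρ → (4,41,-16)
river: ρ → (-16,23,22)
river: ρ → (22,21,-17)
river: ρ → (-17,13,26)
river: ρ → (26,39,-4)
river: ρ → (-4,41,16)
river: ρ → (16,23,-22)
river: ρ → (-22,21,17)
closes: descent 0, river 10
min |a| on river = 4

4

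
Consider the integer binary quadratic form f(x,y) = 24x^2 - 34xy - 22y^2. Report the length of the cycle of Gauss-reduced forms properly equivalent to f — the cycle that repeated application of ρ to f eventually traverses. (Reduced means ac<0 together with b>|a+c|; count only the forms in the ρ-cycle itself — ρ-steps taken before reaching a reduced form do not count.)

D = 3268, ⌊√D⌋ = 57
descent: ρ → (-22,34,24)  [lands on river]
river: ρ → (24,14,-32)
river: ρ → (-32,50,6)
river: ρ → (6,46,-48)
river: ρ → (-48,50,4)
river: ρ → (4,54,-22)
ρ-cycle length = 6 (tail of 1 descent step not counted)

6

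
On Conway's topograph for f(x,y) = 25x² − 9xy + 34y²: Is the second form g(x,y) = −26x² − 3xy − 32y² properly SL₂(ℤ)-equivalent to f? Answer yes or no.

D₁ = -3319, D₂ = -3319
f: reduced (well bottom): (25,-9,34) with a≤c, −a<b≤a
g is negative-definite; reduce −g:
−g: reduced (well bottom): (26,3,32) with a≤c, −a<b≤a
flip sign back: reduced form of g is (-26,-3,-32)
reduced forms (25, -9, 34) vs (-26, -3, -32) ⇒ inequivalent

no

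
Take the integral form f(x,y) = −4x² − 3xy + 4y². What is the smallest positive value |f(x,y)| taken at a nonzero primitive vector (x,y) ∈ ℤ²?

descent: ρ → (4,3,-4)  [lands on river]
river: ρ → (-4,5,3)
river: ρ → (3,7,-2)
river: ρ → (-2,5,6)
river: ρ → (6,7,-1)
river: ρ → (-1,7,6)
river: ρ → (6,5,-2)
river: ρ → (-2,7,3)
river: ρ → (3,5,-4)
river: ρ → (-4,3,4)
river: ρ → (4,5,-3)
river: ρ → (-3,7,2)
river: ρ → (2,5,-6)
river: ρ → (-6,7,1)
river: ρ → (1,7,-6)
river: ρ → (-6,5,2)
river: ρ → (2,7,-3)
river: ρ → (-3,5,4)
closes: descent 1, river 18
min |a| on river = 1

1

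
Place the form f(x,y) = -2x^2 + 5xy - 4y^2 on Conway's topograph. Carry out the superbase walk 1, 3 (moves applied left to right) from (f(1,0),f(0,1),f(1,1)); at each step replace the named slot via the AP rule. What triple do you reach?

start (-2,-4,-1) = (f(1,0),f(0,1),f(1,1))
replace slot 1: 2·((-4)+(-1)) − (-2) = -8 → (-8,-4,-1)
replace slot 3: 2·((-8)+(-4)) − (-1) = -23 → (-8,-4,-23)

-8,-4,-23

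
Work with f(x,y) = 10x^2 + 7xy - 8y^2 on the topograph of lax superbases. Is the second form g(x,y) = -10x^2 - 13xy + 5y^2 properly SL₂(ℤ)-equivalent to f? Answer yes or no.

D₁ = 369, D₂ = 369
river cycle of f (length 16): (-8, 9, 9), (9, 9, -8), (-8, 7, 10), (10, 13, -5), (-5, 17, 4), (4, 15, -9), (-9, 3, 10), (10, 17, -2), (-2, 19, 1), (1, 19, -2), … (6 more)
river cycle of g (length 16): (5, 13, -10), (-10, 7, 8), (8, 9, -9), (-9, 9, 8), (8, 7, -10), (-10, 13, 5), (5, 17, -4), (-4, 15, 9), (9, 3, -10), (-10, 17, 2), … (6 more)
cycles differ ⇒ inequivalent

no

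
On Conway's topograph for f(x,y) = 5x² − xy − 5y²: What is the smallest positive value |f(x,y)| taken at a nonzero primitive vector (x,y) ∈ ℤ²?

descent: ρ → (-5,1,5)  [lands on river]
river: ρ → (5,9,-1)
river: ρ → (-1,9,5)
river: ρ → (5,1,-5)
river: ρ → (-5,9,1)
river: ρ → (1,9,-5)
closes: descent 1, river 6
min |a| on river = 1

1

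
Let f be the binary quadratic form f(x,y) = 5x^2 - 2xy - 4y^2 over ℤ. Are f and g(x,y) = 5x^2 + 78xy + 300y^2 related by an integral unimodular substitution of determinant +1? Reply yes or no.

D₁ = 84, D₂ = 84
river cycle of f (length 6): (-4, 2, 5), (5, 8, -1), (-1, 8, 5), (5, 2, -4), (-4, 6, 3), (3, 6, -4)
river cycle of g (length 6): (5, 8, -1), (-1, 8, 5), (5, 2, -4), (-4, 6, 3), (3, 6, -4), (-4, 2, 5)
cycles coincide ⇒ equivalent

yes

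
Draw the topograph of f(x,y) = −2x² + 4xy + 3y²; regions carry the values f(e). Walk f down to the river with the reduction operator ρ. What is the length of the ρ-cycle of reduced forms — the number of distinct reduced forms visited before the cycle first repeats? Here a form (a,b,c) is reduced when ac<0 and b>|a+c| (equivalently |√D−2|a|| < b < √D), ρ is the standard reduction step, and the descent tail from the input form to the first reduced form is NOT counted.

D = 40, ⌊√D⌋ = 6
river: ρ → (3,2,-3)
river: ρ → (-3,4,2)
river: ρ → (2,4,-3)
river: ρ → (-3,2,3)
river: ρ → (3,4,-2)
river: ρ → (-2,4,3)
ρ-cycle length = 6 (tail of 0 descent steps not counted)

6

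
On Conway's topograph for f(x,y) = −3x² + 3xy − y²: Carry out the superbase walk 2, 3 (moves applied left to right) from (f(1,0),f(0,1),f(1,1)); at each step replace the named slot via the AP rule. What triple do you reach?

start (-3,-1,-1) = (f(1,0),f(0,1),f(1,1))
replace slot 2: 2·((-3)+(-1)) − (-1) = -7 → (-3,-7,-1)
replace slot 3: 2·((-3)+(-7)) − (-1) = -19 → (-3,-7,-19)

-3,-7,-19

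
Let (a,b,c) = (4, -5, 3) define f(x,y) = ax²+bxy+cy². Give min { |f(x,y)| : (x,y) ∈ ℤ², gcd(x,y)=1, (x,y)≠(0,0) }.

translate: b→3 (≡-5 mod 8), so (4,-5,3)→(4,3,2)
flip: (4,3,2)→(2,-3,4)
translate: b→1 (≡-3 mod 4), so (2,-3,4)→(2,1,3)
reduced (well bottom): (2,1,3) with a≤c, −a<b≤a
well minimum = a = 2

2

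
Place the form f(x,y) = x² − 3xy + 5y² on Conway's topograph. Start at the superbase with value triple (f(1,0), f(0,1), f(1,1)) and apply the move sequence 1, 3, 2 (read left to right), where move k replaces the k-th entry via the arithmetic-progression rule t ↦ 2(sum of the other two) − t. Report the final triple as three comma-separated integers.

start (1,5,3) = (f(1,0),f(0,1),f(1,1))
replace slot 1: 2·(5+3) − 1 = 15 → (15,5,3)
replace slot 3: 2·(15+5) − 3 = 37 → (15,5,37)
replace slot 2: 2·(15+37) − 5 = 99 → (15,99,37)

15,99,37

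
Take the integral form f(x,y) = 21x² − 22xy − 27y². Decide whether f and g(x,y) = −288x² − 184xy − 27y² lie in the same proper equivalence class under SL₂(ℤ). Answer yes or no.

D₁ = 2752, D₂ = 2752
river cycle of f (length 16): (-27, 22, 21), (21, 20, -28), (-28, 36, 13), (13, 42, -19), (-19, 34, 21), (21, 50, -3), (-3, 52, 4), (4, 52, -3), (-3, 50, 21), (21, 34, -19), … (6 more)
river cycle of g (length 16): (-27, 22, 21), (21, 20, -28), (-28, 36, 13), (13, 42, -19), (-19, 34, 21), (21, 50, -3), (-3, 52, 4), (4, 52, -3), (-3, 50, 21), (21, 34, -19), … (6 more)
cycles coincide ⇒ equivalent

yes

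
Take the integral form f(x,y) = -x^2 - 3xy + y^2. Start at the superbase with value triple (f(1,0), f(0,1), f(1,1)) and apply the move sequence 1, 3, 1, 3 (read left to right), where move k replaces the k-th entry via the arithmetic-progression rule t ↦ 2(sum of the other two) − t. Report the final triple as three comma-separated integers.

start (-1,1,-3) = (f(1,0),f(0,1),f(1,1))
replace slot 1: 2·(1+(-3)) − (-1) = -3 → (-3,1,-3)
replace slot 3: 2·((-3)+1) − (-3) = -1 → (-3,1,-1)
replace slot 1: 2·(1+(-1)) − (-3) = 3 → (3,1,-1)
replace slot 3: 2·(3+1) − (-1) = 9 → (3,1,9)

3,1,9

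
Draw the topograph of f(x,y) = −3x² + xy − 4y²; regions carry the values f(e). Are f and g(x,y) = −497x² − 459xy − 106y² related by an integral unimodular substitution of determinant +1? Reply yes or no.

D₁ = -47, D₂ = -47
f is negative-definite; reduce −f:
−f: reduced (well bottom): (3,-1,4) with a≤c, −a<b≤a
flip sign back: reduced form of f is (-3,1,-4)
g is negative-definite; reduce −g:
−g: flip: (497,459,106)→(106,-459,497)
−g: translate: b→-35 (≡-459 mod 212), so (106,-459,497)→(106,-35,3)
−g: flip: (106,-35,3)→(3,35,106)
−g: translate: b→-1 (≡35 mod 6), so (3,35,106)→(3,-1,4)
−g: reduced (well bottom): (3,-1,4) with a≤c, −a<b≤a
flip sign back: reduced form of g is (-3,1,-4)
reduced forms (-3, 1, -4) vs (-3, 1, -4) ⇒ equivalent

yes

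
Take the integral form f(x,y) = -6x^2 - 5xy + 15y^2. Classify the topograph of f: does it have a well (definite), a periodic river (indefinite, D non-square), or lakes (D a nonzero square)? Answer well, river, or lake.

D = b²−4ac = (-5)² − 4·(-6)·15 = 385
D > 0 non-square ⇒ indefinite ⇒ periodic river

river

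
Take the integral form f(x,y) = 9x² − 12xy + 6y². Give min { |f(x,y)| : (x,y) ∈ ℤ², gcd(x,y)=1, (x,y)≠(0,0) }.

translate: b→6 (≡-12 mod 18), so (9,-12,6)→(9,6,3)
flip: (9,6,3)→(3,-6,9)
translate: b→0 (≡-6 mod 6), so (3,-6,9)→(3,0,6)
reduced (well bottom): (3,0,6) with a≤c, −a<b≤a
well minimum = a = 3

3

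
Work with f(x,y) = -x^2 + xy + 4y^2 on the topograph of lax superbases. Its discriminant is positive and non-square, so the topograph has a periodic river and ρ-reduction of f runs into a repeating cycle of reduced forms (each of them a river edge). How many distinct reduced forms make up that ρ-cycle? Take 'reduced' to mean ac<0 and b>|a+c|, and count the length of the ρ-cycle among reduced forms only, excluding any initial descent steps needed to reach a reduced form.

D = 17, ⌊√D⌋ = 4
descent: ρ → (4,-1,-1)
descent: ρ → (-1,3,2)  [lands on river]
river: ρ → (2,1,-2)
river: ρ → (-2,3,1)
river: ρ → (1,3,-2)
river: ρ → (-2,1,2)
river: ρ → (2,3,-1)
ρ-cycle length = 6 (tail of 2 descent steps not counted)

6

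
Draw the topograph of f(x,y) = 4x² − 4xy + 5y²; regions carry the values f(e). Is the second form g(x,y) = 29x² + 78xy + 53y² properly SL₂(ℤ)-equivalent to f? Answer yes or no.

D₁ = -64, D₂ = -64
f: translate: b→4 (≡-4 mod 8), so (4,-4,5)→(4,4,5)
f: reduced (well bottom): (4,4,5) with a≤c, −a<b≤a
g: translate: b→20 (≡78 mod 58), so (29,78,53)→(29,20,4)
g: flip: (29,20,4)→(4,-20,29)
g: translate: b→4 (≡-20 mod 8), so (4,-20,29)→(4,4,5)
g: reduced (well bottom): (4,4,5) with a≤c, −a<b≤a
reduced forms (4, 4, 5) vs (4, 4, 5) ⇒ equivalent

yes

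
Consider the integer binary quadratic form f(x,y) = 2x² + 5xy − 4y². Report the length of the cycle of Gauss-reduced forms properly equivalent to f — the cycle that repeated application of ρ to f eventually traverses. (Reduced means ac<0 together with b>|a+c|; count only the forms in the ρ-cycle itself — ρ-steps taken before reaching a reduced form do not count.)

D = 57, ⌊√D⌋ = 7
river: ρ → (-4,3,3)
river: ρ → (3,3,-4)
river: ρ → (-4,5,2)
river: ρ → (2,7,-1)
river: ρ → (-1,7,2)
river: ρ → (2,5,-4)
ρ-cycle length = 6 (tail of 0 descent steps not counted)

6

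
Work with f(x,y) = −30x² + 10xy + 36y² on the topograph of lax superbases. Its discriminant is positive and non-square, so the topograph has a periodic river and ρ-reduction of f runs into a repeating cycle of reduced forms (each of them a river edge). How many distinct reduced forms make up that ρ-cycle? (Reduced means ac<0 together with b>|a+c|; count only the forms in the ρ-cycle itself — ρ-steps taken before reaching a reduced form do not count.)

D = 4420, ⌊√D⌋ = 66
river: ρ → (36,62,-4)
river: ρ → (-4,66,4)
river: ρ → (4,62,-36)
river: ρ → (-36,10,30)
river: ρ → (30,50,-16)
river: ρ → (-16,46,36)
river: ρ → (36,26,-26)
river: ρ → (-26,26,36)
river: ρ → (36,46,-16)
river: ρ → (-16,50,30)
river: ρ → (30,10,-36)
river: ρ → (-36,62,4)
river: ρ → (4,66,-4)
river: ρ → (-4,62,36)
river: ρ → (36,10,-30)
river: ρ → (-30,50,16)
river: ρ → (16,46,-36)
river: ρ → (-36,26,26)
river: ρ → (26,26,-36)
river: ρ → (-36,46,16)
river: ρ → (16,50,-30)
river: ρ → (-30,10,36)
ρ-cycle length = 22 (tail of 0 descent steps not counted)

22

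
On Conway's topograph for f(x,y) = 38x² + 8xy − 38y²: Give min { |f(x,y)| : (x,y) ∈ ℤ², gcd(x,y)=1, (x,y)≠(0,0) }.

river: ρ → (-38,68,8)
river: ρ → (8,76,-2)
river: ρ → (-2,76,8)
river: ρ → (8,68,-38)
river: ρ → (-38,8,38)
river: ρ → (38,68,-8)
river: ρ → (-8,76,2)
river: ρ → (2,76,-8)
river: ρ → (-8,68,38)
river: ρ → (38,8,-38)
closes: descent 0, river 10
min |a| on river = 2

2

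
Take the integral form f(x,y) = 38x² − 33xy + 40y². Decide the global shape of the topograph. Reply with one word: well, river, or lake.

D = b²−4ac = (-33)² − 4·38·40 = -4991
D < 0 ⇒ definite ⇒ every region one sign ⇒ single well

well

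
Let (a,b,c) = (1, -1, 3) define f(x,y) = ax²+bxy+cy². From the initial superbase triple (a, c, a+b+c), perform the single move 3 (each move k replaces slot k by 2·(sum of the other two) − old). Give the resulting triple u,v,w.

start (1,3,3) = (f(1,0),f(0,1),f(1,1))
replace slot 3: 2·(1+3) − 3 = 5 → (1,3,5)

1,3,5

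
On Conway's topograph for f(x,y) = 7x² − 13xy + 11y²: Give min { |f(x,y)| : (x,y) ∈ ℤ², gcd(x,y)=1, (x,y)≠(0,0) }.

translate: b→1 (≡-13 mod 14), so (7,-13,11)→(7,1,5)
flip: (7,1,5)→(5,-1,7)
reduced (well bottom): (5,-1,7) with a≤c, −a<b≤a
well minimum = a = 5

5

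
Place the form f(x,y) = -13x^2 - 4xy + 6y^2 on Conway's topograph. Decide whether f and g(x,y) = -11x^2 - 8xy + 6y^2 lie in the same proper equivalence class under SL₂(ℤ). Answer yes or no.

D₁ = 328, D₂ = 328
river cycle of f (length 6): (6, 16, -3), (-3, 14, 11), (11, 8, -6), (-6, 16, 3), (3, 14, -11), (-11, 8, 6)
river cycle of g (length 6): (6, 8, -11), (-11, 14, 3), (3, 16, -6), (-6, 8, 11), (11, 14, -3), (-3, 16, 6)
cycles differ ⇒ inequivalent

no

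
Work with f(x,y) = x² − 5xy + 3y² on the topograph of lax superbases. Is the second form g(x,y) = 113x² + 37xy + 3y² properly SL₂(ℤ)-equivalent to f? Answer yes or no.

D₁ = 13, D₂ = 13
river cycle of f (length 2): (-1, 3, 1), (1, 3, -1)
river cycle of g (length 2): (-1, 3, 1), (1, 3, -1)
cycles coincide ⇒ equivalent

yes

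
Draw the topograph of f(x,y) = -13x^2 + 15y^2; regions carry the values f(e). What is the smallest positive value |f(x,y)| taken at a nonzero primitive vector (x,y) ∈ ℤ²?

descent: ρ → (15,0,-13)
descent: ρ → (-13,26,2)  [lands on river]
river: ρ → (2,26,-13)
closes: descent 2, river 2
min |a| on river = 2

2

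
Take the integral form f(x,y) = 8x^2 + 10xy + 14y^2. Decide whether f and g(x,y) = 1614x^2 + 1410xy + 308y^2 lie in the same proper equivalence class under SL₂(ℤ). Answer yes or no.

D₁ = -348, D₂ = -348
f: translate: b→-6 (≡10 mod 16), so (8,10,14)→(8,-6,12)
f: reduced (well bottom): (8,-6,12) with a≤c, −a<b≤a
g: flip: (1614,1410,308)→(308,-1410,1614)
g: translate: b→-178 (≡-1410 mod 616), so (308,-1410,1614)→(308,-178,26)
g: flip: (308,-178,26)→(26,178,308)
g: translate: b→22 (≡178 mod 52), so (26,178,308)→(26,22,8)
g: flip: (26,22,8)→(8,-22,26)
g: translate: b→-6 (≡-22 mod 16), so (8,-22,26)→(8,-6,12)
g: reduced (well bottom): (8,-6,12) with a≤c, −a<b≤a
reduced forms (8, -6, 12) vs (8, -6, 12) ⇒ equivalent

yes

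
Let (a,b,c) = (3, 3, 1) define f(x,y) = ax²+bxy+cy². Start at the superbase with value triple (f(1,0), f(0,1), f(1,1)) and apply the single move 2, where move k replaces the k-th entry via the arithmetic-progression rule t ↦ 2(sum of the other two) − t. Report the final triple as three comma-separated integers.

start (3,1,7) = (f(1,0),f(0,1),f(1,1))
replace slot 2: 2·(3+7) − 1 = 19 → (3,19,7)

3,19,7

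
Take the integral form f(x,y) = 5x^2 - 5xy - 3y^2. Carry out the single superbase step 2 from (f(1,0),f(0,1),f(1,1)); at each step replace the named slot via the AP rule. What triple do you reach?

start (5,-3,-3) = (f(1,0),f(0,1),f(1,1))
replace slot 2: 2·(5+(-3)) − (-3) = 7 → (5,7,-3)

5,7,-3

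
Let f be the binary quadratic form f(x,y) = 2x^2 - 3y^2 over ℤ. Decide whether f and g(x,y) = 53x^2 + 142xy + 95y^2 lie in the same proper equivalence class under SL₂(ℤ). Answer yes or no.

D₁ = 24, D₂ = 24
river cycle of f (length 2): (2, 4, -1), (-1, 4, 2)
river cycle of g (length 2): (-1, 4, 2), (2, 4, -1)
cycles coincide ⇒ equivalent

yes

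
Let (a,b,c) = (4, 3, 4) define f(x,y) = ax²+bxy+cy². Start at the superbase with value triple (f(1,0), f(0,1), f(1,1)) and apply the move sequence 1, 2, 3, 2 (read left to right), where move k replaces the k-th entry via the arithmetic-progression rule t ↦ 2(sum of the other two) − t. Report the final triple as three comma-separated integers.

start (4,4,11) = (f(1,0),f(0,1),f(1,1))
replace slot 1: 2·(4+11) − 4 = 26 → (26,4,11)
replace slot 2: 2·(26+11) − 4 = 70 → (26,70,11)
replace slot 3: 2·(26+70) − 11 = 181 → (26,70,181)
replace slot 2: 2·(26+181) − 70 = 344 → (26,344,181)

26,344,181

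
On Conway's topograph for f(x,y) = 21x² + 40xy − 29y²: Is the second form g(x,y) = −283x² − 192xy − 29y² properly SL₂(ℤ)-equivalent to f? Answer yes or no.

D₁ = 4036, D₂ = 4036
river cycle of f (length 18): (-29, 18, 32), (32, 46, -15), (-15, 44, 35), (35, 26, -24), (-24, 22, 37), (37, 52, -9), (-9, 56, 25), (25, 44, -21), (-21, 40, 29), (29, 18, -32), … (8 more)
river cycle of g (length 18): (-29, 18, 32), (32, 46, -15), (-15, 44, 35), (35, 26, -24), (-24, 22, 37), (37, 52, -9), (-9, 56, 25), (25, 44, -21), (-21, 40, 29), (29, 18, -32), … (8 more)
cycles coincide ⇒ equivalent

yes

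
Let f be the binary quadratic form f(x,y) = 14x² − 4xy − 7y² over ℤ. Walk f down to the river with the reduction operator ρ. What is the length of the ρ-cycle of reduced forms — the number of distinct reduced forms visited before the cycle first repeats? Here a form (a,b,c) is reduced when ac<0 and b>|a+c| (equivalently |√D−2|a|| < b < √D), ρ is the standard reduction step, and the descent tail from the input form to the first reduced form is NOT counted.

D = 408, ⌊√D⌋ = 20
descent: ρ → (-7,18,3)  [lands on river]
river: ρ → (3,18,-7)
river: ρ → (-7,10,11)
river: ρ → (11,12,-6)
river: ρ → (-6,12,11)
river: ρ → (11,10,-7)
ρ-cycle length = 6 (tail of 1 descent step not counted)

6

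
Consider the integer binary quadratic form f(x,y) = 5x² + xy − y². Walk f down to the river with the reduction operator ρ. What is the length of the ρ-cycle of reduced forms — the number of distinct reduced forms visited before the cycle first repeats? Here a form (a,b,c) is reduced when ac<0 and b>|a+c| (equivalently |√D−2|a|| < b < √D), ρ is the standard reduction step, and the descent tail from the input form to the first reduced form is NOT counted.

D = 21, ⌊√D⌋ = 4
descent: ρ → (-1,3,3)  [lands on river]
river: ρ → (3,3,-1)
ρ-cycle length = 2 (tail of 1 descent step not counted)

2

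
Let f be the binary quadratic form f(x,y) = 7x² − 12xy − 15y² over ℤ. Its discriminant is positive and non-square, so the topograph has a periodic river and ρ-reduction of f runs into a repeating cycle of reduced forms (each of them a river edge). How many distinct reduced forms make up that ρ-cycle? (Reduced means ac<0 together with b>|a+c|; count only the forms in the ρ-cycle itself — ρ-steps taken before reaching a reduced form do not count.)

D = 564, ⌊√D⌋ = 23
descent: ρ → (-15,12,7)  [lands on river]
river: ρ → (7,16,-11)
river: ρ → (-11,6,12)
river: ρ → (12,18,-5)
river: ρ → (-5,22,4)
river: ρ → (4,18,-15)
ρ-cycle length = 6 (tail of 1 descent step not counted)

6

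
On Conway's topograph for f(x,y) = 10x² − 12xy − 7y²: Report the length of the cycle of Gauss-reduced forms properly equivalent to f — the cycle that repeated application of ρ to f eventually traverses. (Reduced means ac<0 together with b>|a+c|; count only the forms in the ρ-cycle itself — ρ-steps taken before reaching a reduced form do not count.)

D = 424, ⌊√D⌋ = 20
descent: ρ → (-7,12,10)  [lands on river]
river: ρ → (10,8,-9)
river: ρ → (-9,10,9)
river: ρ → (9,8,-10)
river: ρ → (-10,12,7)
river: ρ → (7,16,-6)
river: ρ → (-6,20,1)
river: ρ → (1,20,-6)
river: ρ → (-6,16,7)
river: ρ → (7,12,-10)
river: ρ → (-10,8,9)
river: ρ → (9,10,-9)
river: ρ → (-9,8,10)
river: ρ → (10,12,-7)
river: ρ → (-7,16,6)
river: ρ → (6,20,-1)
river: ρ → (-1,20,6)
river: ρ → (6,16,-7)
ρ-cycle length = 18 (tail of 1 descent step not counted)

18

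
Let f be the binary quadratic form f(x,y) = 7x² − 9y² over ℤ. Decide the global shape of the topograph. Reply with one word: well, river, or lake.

D = b²−4ac = 0² − 4·7·(-9) = 252
D > 0 non-square ⇒ indefinite ⇒ periodic river

river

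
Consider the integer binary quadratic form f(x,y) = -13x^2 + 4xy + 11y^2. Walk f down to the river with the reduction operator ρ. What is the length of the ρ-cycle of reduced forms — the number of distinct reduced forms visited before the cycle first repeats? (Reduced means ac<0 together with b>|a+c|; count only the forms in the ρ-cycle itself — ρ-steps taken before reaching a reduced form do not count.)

D = 588, ⌊√D⌋ = 24
river: ρ → (11,18,-6)
river: ρ → (-6,18,11)
river: ρ → (11,4,-13)
river: ρ → (-13,22,2)
river: ρ → (2,22,-13)
river: ρ → (-13,4,11)
ρ-cycle length = 6 (tail of 0 descent steps not counted)

6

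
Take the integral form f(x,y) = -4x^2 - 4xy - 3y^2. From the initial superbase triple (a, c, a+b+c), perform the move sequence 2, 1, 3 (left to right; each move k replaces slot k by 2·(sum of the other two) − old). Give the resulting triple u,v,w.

start (-4,-3,-11) = (f(1,0),f(0,1),f(1,1))
replace slot 2: 2·((-4)+(-11)) − (-3) = -27 → (-4,-27,-11)
replace slot 1: 2·((-27)+(-11)) − (-4) = -72 → (-72,-27,-11)
replace slot 3: 2·((-72)+(-27)) − (-11) = -187 → (-72,-27,-187)

-72,-27,-187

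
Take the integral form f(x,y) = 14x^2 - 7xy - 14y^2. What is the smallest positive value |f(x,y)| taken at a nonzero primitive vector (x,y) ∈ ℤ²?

descent: ρ → (-14,7,14)  [lands on river]
river: ρ → (14,21,-7)
river: ρ → (-7,21,14)
river: ρ → (14,7,-14)
river: ρ → (-14,21,7)
river: ρ → (7,21,-14)
closes: descent 1, river 6
min |a| on river = 7

7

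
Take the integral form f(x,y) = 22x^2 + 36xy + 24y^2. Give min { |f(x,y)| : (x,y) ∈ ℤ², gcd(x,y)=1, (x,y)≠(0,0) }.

translate: b→-8 (≡36 mod 44), so (22,36,24)→(22,-8,10)
flip: (22,-8,10)→(10,8,22)
reduced (well bottom): (10,8,22) with a≤c, −a<b≤a
well minimum = a = 10

10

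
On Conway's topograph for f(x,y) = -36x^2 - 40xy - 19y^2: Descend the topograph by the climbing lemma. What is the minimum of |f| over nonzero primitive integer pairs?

translate: b→-32 (≡40 mod 72), so (36,40,19)→(36,-32,15)
flip: (36,-32,15)→(15,32,36)
translate: b→2 (≡32 mod 30), so (15,32,36)→(15,2,19)
reduced (well bottom): (15,2,19) with a≤c, −a<b≤a
well minimum |f| = |-15| = 15 (negative-definite)

15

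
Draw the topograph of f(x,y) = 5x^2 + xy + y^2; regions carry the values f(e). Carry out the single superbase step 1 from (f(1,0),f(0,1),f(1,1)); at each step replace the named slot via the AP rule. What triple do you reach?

start (5,1,7) = (f(1,0),f(0,1),f(1,1))
replace slot 1: 2·(1+7) − 5 = 11 → (11,1,7)

11,1,7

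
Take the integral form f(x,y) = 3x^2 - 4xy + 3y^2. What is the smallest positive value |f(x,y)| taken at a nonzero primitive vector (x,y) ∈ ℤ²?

translate: b→2 (≡-4 mod 6), so (3,-4,3)→(3,2,2)
flip: (3,2,2)→(2,-2,3)
translate: b→2 (≡-2 mod 4), so (2,-2,3)→(2,2,3)
reduced (well bottom): (2,2,3) with a≤c, −a<b≤a
well minimum = a = 2

2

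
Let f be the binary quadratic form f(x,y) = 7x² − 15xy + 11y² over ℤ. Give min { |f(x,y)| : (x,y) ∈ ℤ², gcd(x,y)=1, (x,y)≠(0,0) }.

translate: b→-1 (≡-15 mod 14), so (7,-15,11)→(7,-1,3)
flip: (7,-1,3)→(3,1,7)
reduced (well bottom): (3,1,7) with a≤c, −a<b≤a
well minimum = a = 3

3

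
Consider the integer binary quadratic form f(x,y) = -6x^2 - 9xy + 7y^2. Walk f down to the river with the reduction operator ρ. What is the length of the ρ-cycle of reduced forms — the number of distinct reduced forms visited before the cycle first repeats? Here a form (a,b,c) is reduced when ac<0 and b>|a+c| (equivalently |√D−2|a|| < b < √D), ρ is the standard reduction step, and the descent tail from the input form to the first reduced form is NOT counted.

D = 249, ⌊√D⌋ = 15
descent: ρ → (7,9,-6)  [lands on river]
river: ρ → (-6,15,1)
river: ρ → (1,15,-6)
river: ρ → (-6,9,7)
river: ρ → (7,5,-8)
river: ρ → (-8,11,4)
river: ρ → (4,13,-5)
river: ρ → (-5,7,10)
river: ρ → (10,13,-2)
river: ρ → (-2,15,3)
river: ρ → (3,15,-2)
river: ρ → (-2,13,10)
river: ρ → (10,7,-5)
river: ρ → (-5,13,4)
river: ρ → (4,11,-8)
river: ρ → (-8,5,7)
ρ-cycle length = 16 (tail of 1 descent step not counted)

16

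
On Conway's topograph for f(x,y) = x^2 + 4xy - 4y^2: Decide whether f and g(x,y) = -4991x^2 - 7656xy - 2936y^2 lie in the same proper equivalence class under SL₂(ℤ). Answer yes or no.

D₁ = 32, D₂ = 32
river cycle of f (length 2): (-4, 4, 1), (1, 4, -4)
river cycle of g (length 2): (-4, 4, 1), (1, 4, -4)
cycles coincide ⇒ equivalent

yes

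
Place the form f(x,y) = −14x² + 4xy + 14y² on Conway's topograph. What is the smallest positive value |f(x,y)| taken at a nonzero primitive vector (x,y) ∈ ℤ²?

river: ρ → (14,24,-4)
river: ρ → (-4,24,14)
river: ρ → (14,4,-14)
river: ρ → (-14,24,4)
river: ρ → (4,24,-14)
river: ρ → (-14,4,14)
closes: descent 0, river 6
min |a| on river = 4

4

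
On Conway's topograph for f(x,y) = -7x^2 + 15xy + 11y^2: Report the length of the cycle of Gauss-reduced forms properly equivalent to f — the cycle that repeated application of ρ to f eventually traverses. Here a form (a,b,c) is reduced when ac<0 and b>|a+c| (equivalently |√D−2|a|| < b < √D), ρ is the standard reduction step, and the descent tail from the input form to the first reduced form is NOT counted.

D = 533, ⌊√D⌋ = 23
river: ρ → (11,7,-11)
river: ρ → (-11,15,7)
river: ρ → (7,13,-13)
river: ρ → (-13,13,7)
river: ρ → (7,15,-11)
river: ρ → (-11,7,11)
river: ρ → (11,15,-7)
river: ρ → (-7,13,13)
river: ρ → (13,13,-7)
river: ρ → (-7,15,11)
ρ-cycle length = 10 (tail of 0 descent steps not counted)

10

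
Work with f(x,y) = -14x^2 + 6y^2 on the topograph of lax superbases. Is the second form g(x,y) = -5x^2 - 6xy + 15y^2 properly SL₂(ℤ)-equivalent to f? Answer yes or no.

D₁ = 336, D₂ = 336
river cycle of f (length 6): (6, 12, -8), (-8, 4, 10), (10, 16, -2), (-2, 16, 10), (10, 4, -8), (-8, 12, 6)
river cycle of g (length 4): (-5, 14, 7), (7, 14, -5), (-5, 16, 4), (4, 16, -5)
cycles differ ⇒ inequivalent

no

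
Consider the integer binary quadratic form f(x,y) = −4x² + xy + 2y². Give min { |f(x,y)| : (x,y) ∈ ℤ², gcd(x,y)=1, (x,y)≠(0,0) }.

descent: ρ → (2,3,-3)  [lands on river]
river: ρ → (-3,3,2)
river: ρ → (2,5,-1)
river: ρ → (-1,5,2)
closes: descent 1, river 4
min |a| on river = 1

1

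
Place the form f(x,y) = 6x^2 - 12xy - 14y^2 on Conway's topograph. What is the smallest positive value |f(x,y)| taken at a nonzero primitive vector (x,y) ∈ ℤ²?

descent: ρ → (-14,12,6)  [lands on river]
river: ρ → (6,12,-14)
river: ρ → (-14,16,4)
river: ρ → (4,16,-14)
closes: descent 1, river 4
min |a| on river = 4

4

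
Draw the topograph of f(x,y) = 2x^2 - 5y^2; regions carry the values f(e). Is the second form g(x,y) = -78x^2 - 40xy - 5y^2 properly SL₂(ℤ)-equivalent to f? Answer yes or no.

D₁ = 40, D₂ = 40
river cycle of f (length 6): (2, 4, -3), (-3, 2, 3), (3, 4, -2), (-2, 4, 3), (3, 2, -3), (-3, 4, 2)
river cycle of g (length 6): (2, 4, -3), (-3, 2, 3), (3, 4, -2), (-2, 4, 3), (3, 2, -3), (-3, 4, 2)
cycles coincide ⇒ equivalent

yes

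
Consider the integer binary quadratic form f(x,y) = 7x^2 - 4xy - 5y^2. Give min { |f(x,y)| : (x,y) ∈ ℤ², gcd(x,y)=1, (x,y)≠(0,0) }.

descent: ρ → (-5,4,7)  [lands on river]
river: ρ → (7,10,-2)
river: ρ → (-2,10,7)
river: ρ → (7,4,-5)
river: ρ → (-5,6,6)
river: ρ → (6,6,-5)
closes: descent 1, river 6
min |a| on river = 2

2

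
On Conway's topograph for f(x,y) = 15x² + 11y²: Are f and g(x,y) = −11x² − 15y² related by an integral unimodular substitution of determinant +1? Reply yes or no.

D₁ = -660, D₂ = -660
f: flip: (15,0,11)→(11,0,15)
f: reduced (well bottom): (11,0,15) with a≤c, −a<b≤a
g is negative-definite; reduce −g:
−g: reduced (well bottom): (11,0,15) with a≤c, −a<b≤a
flip sign back: reduced form of g is (-11,0,-15)
reduced forms (11, 0, 15) vs (-11, 0, -15) ⇒ inequivalent

no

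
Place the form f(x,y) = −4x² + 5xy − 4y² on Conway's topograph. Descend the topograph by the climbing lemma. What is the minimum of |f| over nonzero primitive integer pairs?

translate: b→3 (≡-5 mod 8), so (4,-5,4)→(4,3,3)
flip: (4,3,3)→(3,-3,4)
translate: b→3 (≡-3 mod 6), so (3,-3,4)→(3,3,4)
reduced (well bottom): (3,3,4) with a≤c, −a<b≤a
well minimum |f| = |-3| = 3 (negative-definite)

3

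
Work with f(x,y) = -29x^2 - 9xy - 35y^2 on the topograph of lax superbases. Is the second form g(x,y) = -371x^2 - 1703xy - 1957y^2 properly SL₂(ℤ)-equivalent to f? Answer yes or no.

D₁ = -3979, D₂ = -3979
f is negative-definite; reduce −f:
−f: reduced (well bottom): (29,9,35) with a≤c, −a<b≤a
flip sign back: reduced form of f is (-29,-9,-35)
g is negative-definite; reduce −g:
−g: translate: b→219 (≡1703 mod 742), so (371,1703,1957)→(371,219,35)
−g: flip: (371,219,35)→(35,-219,371)
−g: translate: b→-9 (≡-219 mod 70), so (35,-219,371)→(35,-9,29)
−g: flip: (35,-9,29)→(29,9,35)
−g: reduced (well bottom): (29,9,35) with a≤c, −a<b≤a
flip sign back: reduced form of g is (-29,-9,-35)
reduced forms (-29, -9, -35) vs (-29, -9, -35) ⇒ equivalent

yes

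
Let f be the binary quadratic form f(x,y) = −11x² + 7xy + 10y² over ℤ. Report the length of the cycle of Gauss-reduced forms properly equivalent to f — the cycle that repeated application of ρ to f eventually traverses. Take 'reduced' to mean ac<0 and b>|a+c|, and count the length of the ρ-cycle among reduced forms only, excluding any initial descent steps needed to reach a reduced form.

D = 489, ⌊√D⌋ = 22
river: ρ → (10,13,-8)
river: ρ → (-8,19,4)
river: ρ → (4,21,-3)
river: ρ → (-3,21,4)
river: ρ → (4,19,-8)
river: ρ → (-8,13,10)
river: ρ → (10,7,-11)
river: ρ → (-11,15,6)
river: ρ → (6,21,-2)
river: ρ → (-2,19,16)
river: ρ → (16,13,-5)
river: ρ → (-5,17,10)
river: ρ → (10,3,-12)
river: ρ → (-12,21,1)
river: ρ → (1,21,-12)
river: ρ → (-12,3,10)
river: ρ → (10,17,-5)
river: ρ → (-5,13,16)
river: ρ → (16,19,-2)
river: ρ → (-2,21,6)
river: ρ → (6,15,-11)
river: ρ → (-11,7,10)
ρ-cycle length = 22 (tail of 0 descent steps not counted)

22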